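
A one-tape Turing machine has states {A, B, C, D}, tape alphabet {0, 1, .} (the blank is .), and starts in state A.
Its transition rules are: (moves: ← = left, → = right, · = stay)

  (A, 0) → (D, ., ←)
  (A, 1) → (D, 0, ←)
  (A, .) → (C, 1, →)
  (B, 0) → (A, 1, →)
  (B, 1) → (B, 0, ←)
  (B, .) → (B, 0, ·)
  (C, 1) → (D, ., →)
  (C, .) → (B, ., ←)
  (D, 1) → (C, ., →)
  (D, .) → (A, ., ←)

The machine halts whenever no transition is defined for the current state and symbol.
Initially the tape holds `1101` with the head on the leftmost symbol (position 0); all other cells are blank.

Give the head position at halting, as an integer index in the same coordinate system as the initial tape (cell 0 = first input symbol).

state=A head=0 tape=....[1]101   (A,1)→(D,0,←)
state=D head=-1 tape=...[.]0101   (D,.)→(A,.,←)
state=A head=-2 tape=..[.].0101   (A,.)→(C,1,→)
state=C head=-1 tape=..1[.]0101   (C,.)→(B,.,←)
state=B head=-2 tape=..[1].0101   (B,1)→(B,0,←)
state=B head=-3 tape=.[.]0.0101   (B,.)→(B,0,·)
state=B head=-3 tape=.[0]0.0101   (B,0)→(A,1,→)
state=A head=-2 tape=.1[0].0101   (A,0)→(D,.,←)
state=D head=-3 tape=.[1]..0101   (D,1)→(C,.,→)
state=C head=-2 tape=..[.].0101   (C,.)→(B,.,←)
state=B head=-3 tape=.[.]..0101   (B,.)→(B,0,·)
state=B head=-3 tape=.[0]..0101   (B,0)→(A,1,→)
state=A head=-2 tape=.1[.].0101   (A,.)→(C,1,→)
state=C head=-1 tape=.11[.]0101   (C,.)→(B,.,←)
state=B head=-2 tape=.1[1].0101   (B,1)→(B,0,←)
state=B head=-3 tape=.[1]0.0101   (B,1)→(B,0,←)
state=B head=-4 tape=[.]00.0101   (B,.)→(B,0,·)
state=B head=-4 tape=[0]00.0101   (B,0)→(A,1,→)
state=A head=-3 tape=1[0]0.0101   (A,0)→(D,.,←)
state=D head=-4 tape=[1].0.0101   (D,1)→(C,.,→)
state=C head=-3 tape=.[.]0.0101   (C,.)→(B,.,←)
state=B head=-4 tape=[.].0.0101   (B,.)→(B,0,·)
state=B head=-4 tape=[0].0.0101   (B,0)→(A,1,→)
state=A head=-3 tape=1[.]0.0101   (A,.)→(C,1,→)
state=C head=-2 tape=11[0].0101
At halt the head is at cell -2.

-2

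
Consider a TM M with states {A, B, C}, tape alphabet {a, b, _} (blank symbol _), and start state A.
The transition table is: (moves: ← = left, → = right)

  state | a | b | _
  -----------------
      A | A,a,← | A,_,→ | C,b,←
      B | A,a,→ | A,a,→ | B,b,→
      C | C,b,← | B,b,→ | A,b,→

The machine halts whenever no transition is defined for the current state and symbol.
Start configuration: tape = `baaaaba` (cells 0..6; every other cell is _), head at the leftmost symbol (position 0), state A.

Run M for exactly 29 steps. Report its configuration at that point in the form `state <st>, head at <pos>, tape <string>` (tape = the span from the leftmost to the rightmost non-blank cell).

A | ___[b]aaaaba   read b → write _, move →, go to A
A | ____[a]aaaba   read a → write a, move ←, go to A
A | ___[_]aaaaba   read _ → write b, move ←, go to C
C | __[_]baaaaba   read _ → write b, move →, go to A
A | __b[b]aaaaba   read b → write _, move →, go to A
A | __b_[a]aaaba   read a → write a, move ←, go to A
A | __b[_]aaaaba   read _ → write b, move ←, go to C
C | __[b]baaaaba   read b → write b, move →, go to B
B | __b[b]aaaaba   read b → write a, move →, go to A
A | __ba[a]aaaba   read a → write a, move ←, go to A
A | __b[a]aaaaba   read a → write a, move ←, go to A
A | __[b]aaaaaba   read b → write _, move →, go to A
A | ___[a]aaaaba   read a → write a, move ←, go to A
A | __[_]aaaaaba   read _ → write b, move ←, go to C
C | _[_]baaaaaba   read _ → write b, move →, go to A
A | _b[b]aaaaaba   read b → write _, move →, go to A
A | _b_[a]aaaaba   read a → write a, move ←, go to A
A | _b[_]aaaaaba   read _ → write b, move ←, go to C
C | _[b]baaaaaba   read b → write b, move →, go to B
B | _b[b]aaaaaba   read b → write a, move →, go to A
A | _ba[a]aaaaba   read a → write a, move ←, go to A
A | _b[a]aaaaaba   read a → write a, move ←, go to A
A | _[b]aaaaaaba   read b → write _, move →, go to A
A | __[a]aaaaaba   read a → write a, move ←, go to A
A | _[_]aaaaaaba   read _ → write b, move ←, go to C
C | [_]baaaaaaba   read _ → write b, move →, go to A
A | b[b]aaaaaaba   read b → write _, move →, go to A
A | b_[a]aaaaaba   read a → write a, move ←, go to A
A | b[_]aaaaaaba   read _ → write b, move ←, go to C
C | [b]baaaaaaba
After 29 steps: state C, head at -3, tape bbaaaaaaba.

state C, head at -3, tape bbaaaaaaba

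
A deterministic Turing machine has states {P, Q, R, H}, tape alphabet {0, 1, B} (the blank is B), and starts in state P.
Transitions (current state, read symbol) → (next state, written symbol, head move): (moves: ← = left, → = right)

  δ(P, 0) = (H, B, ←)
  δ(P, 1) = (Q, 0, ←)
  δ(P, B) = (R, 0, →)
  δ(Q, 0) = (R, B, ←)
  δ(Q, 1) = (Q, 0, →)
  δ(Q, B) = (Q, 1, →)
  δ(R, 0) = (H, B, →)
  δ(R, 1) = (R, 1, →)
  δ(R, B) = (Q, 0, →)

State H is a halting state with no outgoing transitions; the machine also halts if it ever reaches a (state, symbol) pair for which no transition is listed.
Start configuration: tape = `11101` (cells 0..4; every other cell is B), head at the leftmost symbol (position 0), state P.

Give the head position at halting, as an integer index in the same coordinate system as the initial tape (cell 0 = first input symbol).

P | B[1]1101   read 1 → write 0, move ←, go to Q
Q | [B]01101   read B → write 1, move →, go to Q
Q | 1[0]1101   read 0 → write B, move ←, go to R
R | [1]B1101   read 1 → write 1, move →, go to R
R | 1[B]1101   read B → write 0, move →, go to Q
Q | 10[1]101   read 1 → write 0, move →, go to Q
Q | 100[1]01   read 1 → write 0, move →, go to Q
Q | 1000[0]1   read 0 → write B, move ←, go to R
R | 100[0]B1   read 0 → write B, move →, go to H
H | 100B[B]1
At halt the head is at cell 3.

3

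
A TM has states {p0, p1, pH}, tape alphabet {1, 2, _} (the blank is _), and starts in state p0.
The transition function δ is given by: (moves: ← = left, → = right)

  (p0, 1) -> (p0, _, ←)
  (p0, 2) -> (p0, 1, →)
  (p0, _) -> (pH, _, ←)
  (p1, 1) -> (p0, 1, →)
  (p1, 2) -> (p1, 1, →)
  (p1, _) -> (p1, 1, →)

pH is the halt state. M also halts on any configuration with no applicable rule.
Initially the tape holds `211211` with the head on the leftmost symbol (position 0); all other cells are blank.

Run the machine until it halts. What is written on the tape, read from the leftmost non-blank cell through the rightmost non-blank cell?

1211

p0 | __[2]11211   read 2 → write 1, move →, go to p0
p0 | __1[1]1211   read 1 → write _, move ←, go to p0
p0 | __[1]_1211   read 1 → write _, move ←, go to p0
p0 | _[_]__1211   read _ → write _, move ←, go to pH
pH | [_]___1211
The non-blank tape span at halt is 1211.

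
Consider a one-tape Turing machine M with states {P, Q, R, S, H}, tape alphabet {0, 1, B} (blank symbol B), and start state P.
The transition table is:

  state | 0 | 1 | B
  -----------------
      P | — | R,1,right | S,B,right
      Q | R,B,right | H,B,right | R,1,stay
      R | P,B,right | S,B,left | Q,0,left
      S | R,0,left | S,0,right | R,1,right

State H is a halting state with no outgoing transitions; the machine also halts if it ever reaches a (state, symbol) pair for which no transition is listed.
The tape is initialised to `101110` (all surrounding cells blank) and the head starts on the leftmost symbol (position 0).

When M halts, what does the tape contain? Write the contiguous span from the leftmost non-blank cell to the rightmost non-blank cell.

1B001BBB0

P | [1]01110BBB   read 1 → write 1, move right, go to R
R | 1[0]1110BBB   read 0 → write B, move right, go to P
P | 1B[1]110BBB   read 1 → write 1, move right, go to R
R | 1B1[1]10BBB   read 1 → write B, move left, go to S
S | 1B[1]B10BBB   read 1 → write 0, move right, go to S
S | 1B0[B]10BBB   read B → write 1, move right, go to R
R | 1B01[1]0BBB   read 1 → write B, move left, go to S
S | 1B0[1]B0BBB   read 1 → write 0, move right, go to S
S | 1B00[B]0BBB   read B → write 1, move right, go to R
R | 1B001[0]BBB   read 0 → write B, move right, go to P
P | 1B001B[B]BB   read B → write B, move right, go to S
S | 1B001BB[B]B   read B → write 1, move right, go to R
R | 1B001BB1[B]   read B → write 0, move left, go to Q
Q | 1B001BB[1]0   read 1 → write B, move right, go to H
H | 1B001BBB[0]
The non-blank tape span at halt is 1B001BBB0.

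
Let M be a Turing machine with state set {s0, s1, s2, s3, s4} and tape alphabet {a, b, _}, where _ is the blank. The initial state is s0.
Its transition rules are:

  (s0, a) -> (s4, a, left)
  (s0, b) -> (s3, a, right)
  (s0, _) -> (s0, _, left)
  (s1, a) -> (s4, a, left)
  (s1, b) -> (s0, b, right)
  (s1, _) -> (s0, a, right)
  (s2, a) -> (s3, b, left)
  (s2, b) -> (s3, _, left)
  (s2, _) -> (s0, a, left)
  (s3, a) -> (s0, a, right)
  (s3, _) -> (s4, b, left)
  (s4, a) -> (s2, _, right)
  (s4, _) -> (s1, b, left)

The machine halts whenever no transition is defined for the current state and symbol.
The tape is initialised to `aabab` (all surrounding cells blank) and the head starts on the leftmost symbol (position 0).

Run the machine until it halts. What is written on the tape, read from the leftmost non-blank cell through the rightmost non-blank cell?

state=s0 head=0 tape=____[a]abab   (s0,a)→(s4,a,left)
state=s4 head=-1 tape=___[_]aabab   (s4,_)→(s1,b,left)
state=s1 head=-2 tape=__[_]baabab   (s1,_)→(s0,a,right)
state=s0 head=-1 tape=__a[b]aabab   (s0,b)→(s3,a,right)
state=s3 head=0 tape=__aa[a]abab   (s3,a)→(s0,a,right)
state=s0 head=1 tape=__aaa[a]bab   (s0,a)→(s4,a,left)
state=s4 head=0 tape=__aa[a]abab   (s4,a)→(s2,_,right)
state=s2 head=1 tape=__aa_[a]bab   (s2,a)→(s3,b,left)
state=s3 head=0 tape=__aa[_]bbab   (s3,_)→(s4,b,left)
state=s4 head=-1 tape=__a[a]bbbab   (s4,a)→(s2,_,right)
state=s2 head=0 tape=__a_[b]bbab   (s2,b)→(s3,_,left)
state=s3 head=-1 tape=__a[_]_bbab   (s3,_)→(s4,b,left)
state=s4 head=-2 tape=__[a]b_bbab   (s4,a)→(s2,_,right)
state=s2 head=-1 tape=___[b]_bbab   (s2,b)→(s3,_,left)
state=s3 head=-2 tape=__[_]__bbab   (s3,_)→(s4,b,left)
state=s4 head=-3 tape=_[_]b__bbab   (s4,_)→(s1,b,left)
state=s1 head=-4 tape=[_]bb__bbab   (s1,_)→(s0,a,right)
state=s0 head=-3 tape=a[b]b__bbab   (s0,b)→(s3,a,right)
state=s3 head=-2 tape=aa[b]__bbab
The non-blank tape span at halt is aab__bbab.

aab__bbab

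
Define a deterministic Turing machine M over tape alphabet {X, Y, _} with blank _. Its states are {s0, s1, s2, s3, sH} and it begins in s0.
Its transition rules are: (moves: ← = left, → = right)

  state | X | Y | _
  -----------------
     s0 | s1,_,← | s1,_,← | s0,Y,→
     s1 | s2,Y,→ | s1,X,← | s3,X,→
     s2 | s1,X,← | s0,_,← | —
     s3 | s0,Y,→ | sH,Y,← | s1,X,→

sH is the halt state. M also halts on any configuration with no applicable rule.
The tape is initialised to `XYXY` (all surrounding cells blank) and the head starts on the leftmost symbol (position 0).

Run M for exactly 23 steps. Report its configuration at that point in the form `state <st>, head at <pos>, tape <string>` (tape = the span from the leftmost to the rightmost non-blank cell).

s0 | ___[X]YXY   read X → write _, move ←, go to s1
s1 | __[_]_YXY   read _ → write X, move →, go to s3
s3 | __X[_]YXY   read _ → write X, move →, go to s1
s1 | __XX[Y]XY   read Y → write X, move ←, go to s1
s1 | __X[X]XXY   read X → write Y, move →, go to s2
s2 | __XY[X]XY   read X → write X, move ←, go to s1
s1 | __X[Y]XXY   read Y → write X, move ←, go to s1
s1 | __[X]XXXY   read X → write Y, move →, go to s2
s2 | __Y[X]XXY   read X → write X, move ←, go to s1
s1 | __[Y]XXXY   read Y → write X, move ←, go to s1
s1 | _[_]XXXXY   read _ → write X, move →, go to s3
s3 | _X[X]XXXY   read X → write Y, move →, go to s0
s0 | _XY[X]XXY   read X → write _, move ←, go to s1
s1 | _X[Y]_XXY   read Y → write X, move ←, go to s1
s1 | _[X]X_XXY   read X → write Y, move →, go to s2
s2 | _Y[X]_XXY   read X → write X, move ←, go to s1
s1 | _[Y]X_XXY   read Y → write X, move ←, go to s1
s1 | [_]XX_XXY   read _ → write X, move →, go to s3
s3 | X[X]X_XXY   read X → write Y, move →, go to s0
s0 | XY[X]_XXY   read X → write _, move ←, go to s1
s1 | X[Y]__XXY   read Y → write X, move ←, go to s1
s1 | [X]X__XXY   read X → write Y, move →, go to s2
s2 | Y[X]__XXY   read X → write X, move ←, go to s1
s1 | [Y]X__XXY
After 23 steps: state s1, head at -3, tape YX__XXY.

state s1, head at -3, tape YX__XXY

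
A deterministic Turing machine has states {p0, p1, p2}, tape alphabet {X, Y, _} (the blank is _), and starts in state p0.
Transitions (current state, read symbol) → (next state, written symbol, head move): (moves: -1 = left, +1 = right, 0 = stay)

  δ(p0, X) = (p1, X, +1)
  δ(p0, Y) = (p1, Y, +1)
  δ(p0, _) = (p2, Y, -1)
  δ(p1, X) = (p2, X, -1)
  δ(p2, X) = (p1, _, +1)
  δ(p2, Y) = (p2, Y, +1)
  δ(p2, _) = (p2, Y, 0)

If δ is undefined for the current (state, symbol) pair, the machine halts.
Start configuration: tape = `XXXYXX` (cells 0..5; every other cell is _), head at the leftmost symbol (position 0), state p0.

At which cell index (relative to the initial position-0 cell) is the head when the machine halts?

p0 | [X]XXYXX   read X → write X, move +1, go to p1
p1 | X[X]XYXX   read X → write X, move -1, go to p2
p2 | [X]XXYXX   read X → write _, move +1, go to p1
p1 | _[X]XYXX   read X → write X, move -1, go to p2
p2 | [_]XXYXX   read _ → write Y, move 0, go to p2
p2 | [Y]XXYXX   read Y → write Y, move +1, go to p2
p2 | Y[X]XYXX   read X → write _, move +1, go to p1
p1 | Y_[X]YXX   read X → write X, move -1, go to p2
p2 | Y[_]XYXX   read _ → write Y, move 0, go to p2
p2 | Y[Y]XYXX   read Y → write Y, move +1, go to p2
p2 | YY[X]YXX   read X → write _, move +1, go to p1
p1 | YY_[Y]XX
At halt the head is at cell 3.

3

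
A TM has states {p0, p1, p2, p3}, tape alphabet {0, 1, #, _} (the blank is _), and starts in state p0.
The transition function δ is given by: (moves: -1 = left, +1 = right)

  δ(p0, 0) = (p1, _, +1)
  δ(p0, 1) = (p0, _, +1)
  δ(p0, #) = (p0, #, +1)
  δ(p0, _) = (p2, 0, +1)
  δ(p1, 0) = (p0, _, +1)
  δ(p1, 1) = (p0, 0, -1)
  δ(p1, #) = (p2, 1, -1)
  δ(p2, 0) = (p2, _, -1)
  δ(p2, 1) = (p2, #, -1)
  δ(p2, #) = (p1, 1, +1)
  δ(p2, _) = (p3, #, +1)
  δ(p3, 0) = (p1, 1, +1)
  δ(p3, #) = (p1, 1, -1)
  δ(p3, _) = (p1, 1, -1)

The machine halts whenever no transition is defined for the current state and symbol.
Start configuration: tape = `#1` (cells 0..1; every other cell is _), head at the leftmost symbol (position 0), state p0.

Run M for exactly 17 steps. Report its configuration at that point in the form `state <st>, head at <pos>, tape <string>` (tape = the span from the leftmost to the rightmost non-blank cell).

state p2, head at 1, tape 0_11

p0 | [#]1___   read # → write #, move +1, go to p0
p0 | #[1]___   read 1 → write _, move +1, go to p0
p0 | #_[_]__   read _ → write 0, move +1, go to p2
p2 | #_0[_]_   read _ → write #, move +1, go to p3
p3 | #_0#[_]   read _ → write 1, move -1, go to p1
p1 | #_0[#]1   read # → write 1, move -1, go to p2
p2 | #_[0]11   read 0 → write _, move -1, go to p2
p2 | #[_]_11   read _ → write #, move +1, go to p3
p3 | ##[_]11   read _ → write 1, move -1, go to p1
p1 | #[#]111   read # → write 1, move -1, go to p2
p2 | [#]1111   read # → write 1, move +1, go to p1
p1 | 1[1]111   read 1 → write 0, move -1, go to p0
p0 | [1]0111   read 1 → write _, move +1, go to p0
p0 | _[0]111   read 0 → write _, move +1, go to p1
p1 | __[1]11   read 1 → write 0, move -1, go to p0
p0 | _[_]011   read _ → write 0, move +1, go to p2
p2 | _0[0]11   read 0 → write _, move -1, go to p2
p2 | _[0]_11
After 17 steps: state p2, head at 1, tape 0_11.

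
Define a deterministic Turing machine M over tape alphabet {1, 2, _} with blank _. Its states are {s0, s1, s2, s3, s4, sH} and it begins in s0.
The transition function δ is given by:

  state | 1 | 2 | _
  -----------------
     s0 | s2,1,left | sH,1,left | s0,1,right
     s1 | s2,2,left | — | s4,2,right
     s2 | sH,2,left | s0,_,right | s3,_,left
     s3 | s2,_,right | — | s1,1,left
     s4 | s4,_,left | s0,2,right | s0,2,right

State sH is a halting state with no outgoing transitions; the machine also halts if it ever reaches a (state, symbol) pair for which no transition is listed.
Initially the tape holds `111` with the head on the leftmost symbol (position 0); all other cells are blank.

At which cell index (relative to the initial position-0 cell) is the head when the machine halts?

s0 | ___[1]11   read 1 → write 1, move left, go to s2
s2 | __[_]111   read _ → write _, move left, go to s3
s3 | _[_]_111   read _ → write 1, move left, go to s1
s1 | [_]1_111   read _ → write 2, move right, go to s4
s4 | 2[1]_111   read 1 → write _, move left, go to s4
s4 | [2]__111   read 2 → write 2, move right, go to s0
s0 | 2[_]_111   read _ → write 1, move right, go to s0
s0 | 21[_]111   read _ → write 1, move right, go to s0
s0 | 211[1]11   read 1 → write 1, move left, go to s2
s2 | 21[1]111   read 1 → write 2, move left, go to sH
sH | 2[1]2111
At halt the head is at cell -2.

-2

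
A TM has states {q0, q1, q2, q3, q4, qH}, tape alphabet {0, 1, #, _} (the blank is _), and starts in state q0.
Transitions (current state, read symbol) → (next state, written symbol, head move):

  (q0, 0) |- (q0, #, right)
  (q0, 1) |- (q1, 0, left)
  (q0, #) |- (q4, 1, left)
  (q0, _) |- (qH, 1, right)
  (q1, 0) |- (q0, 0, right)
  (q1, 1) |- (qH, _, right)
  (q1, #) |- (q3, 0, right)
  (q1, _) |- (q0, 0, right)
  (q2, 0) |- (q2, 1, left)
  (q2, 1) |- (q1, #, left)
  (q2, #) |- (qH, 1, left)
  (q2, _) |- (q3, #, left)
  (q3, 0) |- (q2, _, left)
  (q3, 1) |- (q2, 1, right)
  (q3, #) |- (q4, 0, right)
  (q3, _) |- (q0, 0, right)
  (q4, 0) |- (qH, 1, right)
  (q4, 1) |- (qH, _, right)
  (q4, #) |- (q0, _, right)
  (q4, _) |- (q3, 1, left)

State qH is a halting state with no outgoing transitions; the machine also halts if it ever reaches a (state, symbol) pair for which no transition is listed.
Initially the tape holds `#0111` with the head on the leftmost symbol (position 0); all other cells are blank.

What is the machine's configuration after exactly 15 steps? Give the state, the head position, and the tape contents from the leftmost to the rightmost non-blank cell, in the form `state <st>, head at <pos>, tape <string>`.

state=q0 head=0 tape=____[#]0111   (q0,#)→(q4,1,left)
state=q4 head=-1 tape=___[_]10111   (q4,_)→(q3,1,left)
state=q3 head=-2 tape=__[_]110111   (q3,_)→(q0,0,right)
state=q0 head=-1 tape=__0[1]10111   (q0,1)→(q1,0,left)
state=q1 head=-2 tape=__[0]010111   (q1,0)→(q0,0,right)
state=q0 head=-1 tape=__0[0]10111   (q0,0)→(q0,#,right)
state=q0 head=0 tape=__0#[1]0111   (q0,1)→(q1,0,left)
state=q1 head=-1 tape=__0[#]00111   (q1,#)→(q3,0,right)
state=q3 head=0 tape=__00[0]0111   (q3,0)→(q2,_,left)
state=q2 head=-1 tape=__0[0]_0111   (q2,0)→(q2,1,left)
state=q2 head=-2 tape=__[0]1_0111   (q2,0)→(q2,1,left)
state=q2 head=-3 tape=_[_]11_0111   (q2,_)→(q3,#,left)
state=q3 head=-4 tape=[_]#11_0111   (q3,_)→(q0,0,right)
state=q0 head=-3 tape=0[#]11_0111   (q0,#)→(q4,1,left)
state=q4 head=-4 tape=[0]111_0111   (q4,0)→(qH,1,right)
state=qH head=-3 tape=1[1]11_0111
After 15 steps: state qH, head at -3, tape 1111_0111.

state qH, head at -3, tape 1111_0111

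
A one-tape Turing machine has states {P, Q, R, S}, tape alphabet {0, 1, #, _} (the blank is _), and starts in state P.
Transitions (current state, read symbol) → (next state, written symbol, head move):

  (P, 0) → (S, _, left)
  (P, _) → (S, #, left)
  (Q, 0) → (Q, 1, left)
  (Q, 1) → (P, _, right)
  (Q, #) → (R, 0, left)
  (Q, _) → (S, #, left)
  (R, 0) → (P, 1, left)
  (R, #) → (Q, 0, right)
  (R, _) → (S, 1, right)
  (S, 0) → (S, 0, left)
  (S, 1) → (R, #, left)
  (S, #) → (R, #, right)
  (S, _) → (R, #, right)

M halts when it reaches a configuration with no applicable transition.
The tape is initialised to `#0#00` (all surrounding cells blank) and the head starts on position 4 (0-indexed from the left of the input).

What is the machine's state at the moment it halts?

state=P head=4 tape=#0#0[0]   (P,0)→(S,_,left)
state=S head=3 tape=#0#[0]_   (S,0)→(S,0,left)
state=S head=2 tape=#0[#]0_   (S,#)→(R,#,right)
state=R head=3 tape=#0#[0]_   (R,0)→(P,1,left)
state=P head=2 tape=#0[#]1_
No transition is defined for (P, #); M halts in state P.

P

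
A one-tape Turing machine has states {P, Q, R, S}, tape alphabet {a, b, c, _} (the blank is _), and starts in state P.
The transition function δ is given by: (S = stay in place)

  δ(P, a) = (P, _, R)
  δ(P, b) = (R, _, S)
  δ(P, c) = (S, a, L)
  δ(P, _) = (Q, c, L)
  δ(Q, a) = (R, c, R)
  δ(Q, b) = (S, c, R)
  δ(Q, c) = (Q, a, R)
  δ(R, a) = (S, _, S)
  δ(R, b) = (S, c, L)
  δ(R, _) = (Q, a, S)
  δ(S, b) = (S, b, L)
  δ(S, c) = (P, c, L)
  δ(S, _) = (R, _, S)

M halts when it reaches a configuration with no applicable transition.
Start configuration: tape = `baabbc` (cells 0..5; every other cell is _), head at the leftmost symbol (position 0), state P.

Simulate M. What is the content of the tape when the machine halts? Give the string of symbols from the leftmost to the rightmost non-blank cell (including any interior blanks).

state=P head=0 tape=__[b]aabbc   (P,b)→(R,_,S)
state=R head=0 tape=__[_]aabbc   (R,_)→(Q,a,S)
state=Q head=0 tape=__[a]aabbc   (Q,a)→(R,c,R)
state=R head=1 tape=__c[a]abbc   (R,a)→(S,_,S)
state=S head=1 tape=__c[_]abbc   (S,_)→(R,_,S)
state=R head=1 tape=__c[_]abbc   (R,_)→(Q,a,S)
state=Q head=1 tape=__c[a]abbc   (Q,a)→(R,c,R)
state=R head=2 tape=__cc[a]bbc   (R,a)→(S,_,S)
state=S head=2 tape=__cc[_]bbc   (S,_)→(R,_,S)
state=R head=2 tape=__cc[_]bbc   (R,_)→(Q,a,S)
state=Q head=2 tape=__cc[a]bbc   (Q,a)→(R,c,R)
state=R head=3 tape=__ccc[b]bc   (R,b)→(S,c,L)
state=S head=2 tape=__cc[c]cbc   (S,c)→(P,c,L)
state=P head=1 tape=__c[c]ccbc   (P,c)→(S,a,L)
state=S head=0 tape=__[c]accbc   (S,c)→(P,c,L)
state=P head=-1 tape=_[_]caccbc   (P,_)→(Q,c,L)
state=Q head=-2 tape=[_]ccaccbc
The non-blank tape span at halt is ccaccbc.

ccaccbc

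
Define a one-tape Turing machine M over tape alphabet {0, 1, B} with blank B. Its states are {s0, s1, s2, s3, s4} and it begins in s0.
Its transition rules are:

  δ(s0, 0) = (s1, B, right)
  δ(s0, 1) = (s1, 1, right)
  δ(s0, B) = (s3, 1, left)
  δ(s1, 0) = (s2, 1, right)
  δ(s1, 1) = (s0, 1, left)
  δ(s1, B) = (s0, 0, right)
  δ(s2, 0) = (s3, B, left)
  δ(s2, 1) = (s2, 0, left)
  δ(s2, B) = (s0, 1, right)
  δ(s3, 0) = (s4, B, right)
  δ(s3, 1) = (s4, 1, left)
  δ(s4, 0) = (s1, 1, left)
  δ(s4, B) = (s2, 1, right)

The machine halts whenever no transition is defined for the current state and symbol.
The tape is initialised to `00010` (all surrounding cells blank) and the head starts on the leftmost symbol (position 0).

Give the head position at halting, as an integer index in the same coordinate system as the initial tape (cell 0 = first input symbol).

state=s0 head=0 tape=B[0]0010BB   (s0,0)→(s1,B,right)
state=s1 head=1 tape=BB[0]010BB   (s1,0)→(s2,1,right)
state=s2 head=2 tape=BB1[0]10BB   (s2,0)→(s3,B,left)
state=s3 head=1 tape=BB[1]B10BB   (s3,1)→(s4,1,left)
state=s4 head=0 tape=B[B]1B10BB   (s4,B)→(s2,1,right)
state=s2 head=1 tape=B1[1]B10BB   (s2,1)→(s2,0,left)
state=s2 head=0 tape=B[1]0B10BB   (s2,1)→(s2,0,left)
state=s2 head=-1 tape=[B]00B10BB   (s2,B)→(s0,1,right)
state=s0 head=0 tape=1[0]0B10BB   (s0,0)→(s1,B,right)
state=s1 head=1 tape=1B[0]B10BB   (s1,0)→(s2,1,right)
state=s2 head=2 tape=1B1[B]10BB   (s2,B)→(s0,1,right)
state=s0 head=3 tape=1B11[1]0BB   (s0,1)→(s1,1,right)
state=s1 head=4 tape=1B111[0]BB   (s1,0)→(s2,1,right)
state=s2 head=5 tape=1B1111[B]B   (s2,B)→(s0,1,right)
state=s0 head=6 tape=1B11111[B]   (s0,B)→(s3,1,left)
state=s3 head=5 tape=1B1111[1]1   (s3,1)→(s4,1,left)
state=s4 head=4 tape=1B111[1]11
At halt the head is at cell 4.

4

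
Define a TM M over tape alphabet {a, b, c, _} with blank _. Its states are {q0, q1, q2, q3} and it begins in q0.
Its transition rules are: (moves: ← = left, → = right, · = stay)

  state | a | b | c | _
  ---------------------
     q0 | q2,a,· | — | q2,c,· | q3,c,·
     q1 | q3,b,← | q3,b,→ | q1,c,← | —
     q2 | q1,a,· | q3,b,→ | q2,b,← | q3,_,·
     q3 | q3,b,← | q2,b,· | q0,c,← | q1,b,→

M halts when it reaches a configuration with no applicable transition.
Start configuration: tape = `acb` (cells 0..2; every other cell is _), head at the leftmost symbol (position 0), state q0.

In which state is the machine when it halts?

q0

state=q0 head=0 tape=_[a]cb   (q0,a)→(q2,a,·)
state=q2 head=0 tape=_[a]cb   (q2,a)→(q1,a,·)
state=q1 head=0 tape=_[a]cb   (q1,a)→(q3,b,←)
state=q3 head=-1 tape=[_]bcb   (q3,_)→(q1,b,→)
state=q1 head=0 tape=b[b]cb   (q1,b)→(q3,b,→)
state=q3 head=1 tape=bb[c]b   (q3,c)→(q0,c,←)
state=q0 head=0 tape=b[b]cb
No transition is defined for (q0, b); M halts in state q0.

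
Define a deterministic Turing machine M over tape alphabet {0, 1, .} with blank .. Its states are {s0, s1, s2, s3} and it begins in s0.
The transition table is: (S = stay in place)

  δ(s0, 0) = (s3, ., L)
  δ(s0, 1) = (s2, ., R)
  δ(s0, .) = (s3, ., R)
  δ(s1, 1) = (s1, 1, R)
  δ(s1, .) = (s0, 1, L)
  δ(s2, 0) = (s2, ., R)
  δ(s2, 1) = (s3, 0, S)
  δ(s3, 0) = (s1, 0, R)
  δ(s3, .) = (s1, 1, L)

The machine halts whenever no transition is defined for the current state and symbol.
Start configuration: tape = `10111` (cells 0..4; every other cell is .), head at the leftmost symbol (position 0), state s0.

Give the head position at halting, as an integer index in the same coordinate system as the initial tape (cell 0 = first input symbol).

state=s0 head=0 tape=[1]0111....   (s0,1)→(s2,.,R)
state=s2 head=1 tape=.[0]111....   (s2,0)→(s2,.,R)
state=s2 head=2 tape=..[1]11....   (s2,1)→(s3,0,S)
state=s3 head=2 tape=..[0]11....   (s3,0)→(s1,0,R)
state=s1 head=3 tape=..0[1]1....   (s1,1)→(s1,1,R)
state=s1 head=4 tape=..01[1]....   (s1,1)→(s1,1,R)
state=s1 head=5 tape=..011[.]...   (s1,.)→(s0,1,L)
state=s0 head=4 tape=..01[1]1...   (s0,1)→(s2,.,R)
state=s2 head=5 tape=..01.[1]...   (s2,1)→(s3,0,S)
state=s3 head=5 tape=..01.[0]...   (s3,0)→(s1,0,R)
state=s1 head=6 tape=..01.0[.]..   (s1,.)→(s0,1,L)
state=s0 head=5 tape=..01.[0]1..   (s0,0)→(s3,.,L)
state=s3 head=4 tape=..01[.].1..   (s3,.)→(s1,1,L)
state=s1 head=3 tape=..0[1]1.1..   (s1,1)→(s1,1,R)
state=s1 head=4 tape=..01[1].1..   (s1,1)→(s1,1,R)
state=s1 head=5 tape=..011[.]1..   (s1,.)→(s0,1,L)
state=s0 head=4 tape=..01[1]11..   (s0,1)→(s2,.,R)
state=s2 head=5 tape=..01.[1]1..   (s2,1)→(s3,0,S)
state=s3 head=5 tape=..01.[0]1..   (s3,0)→(s1,0,R)
state=s1 head=6 tape=..01.0[1]..   (s1,1)→(s1,1,R)
state=s1 head=7 tape=..01.01[.].   (s1,.)→(s0,1,L)
state=s0 head=6 tape=..01.0[1]1.   (s0,1)→(s2,.,R)
state=s2 head=7 tape=..01.0.[1].   (s2,1)→(s3,0,S)
state=s3 head=7 tape=..01.0.[0].   (s3,0)→(s1,0,R)
state=s1 head=8 tape=..01.0.0[.]   (s1,.)→(s0,1,L)
state=s0 head=7 tape=..01.0.[0]1   (s0,0)→(s3,.,L)
state=s3 head=6 tape=..01.0[.].1   (s3,.)→(s1,1,L)
state=s1 head=5 tape=..01.[0]1.1
At halt the head is at cell 5.

5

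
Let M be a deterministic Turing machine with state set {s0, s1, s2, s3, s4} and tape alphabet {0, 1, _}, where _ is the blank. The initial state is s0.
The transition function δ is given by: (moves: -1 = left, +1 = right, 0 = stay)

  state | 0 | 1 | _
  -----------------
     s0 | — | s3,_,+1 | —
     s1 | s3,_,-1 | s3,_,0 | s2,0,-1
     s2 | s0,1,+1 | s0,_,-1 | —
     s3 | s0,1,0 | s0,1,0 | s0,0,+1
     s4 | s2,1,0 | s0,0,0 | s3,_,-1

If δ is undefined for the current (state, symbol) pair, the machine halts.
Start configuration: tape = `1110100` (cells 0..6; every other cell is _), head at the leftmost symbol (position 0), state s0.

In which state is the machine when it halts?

s0 | [1]110100__   read 1 → write _, move +1, go to s3
s3 | _[1]10100__   read 1 → write 1, move 0, go to s0
s0 | _[1]10100__   read 1 → write _, move +1, go to s3
s3 | __[1]0100__   read 1 → write 1, move 0, go to s0
s0 | __[1]0100__   read 1 → write _, move +1, go to s3
s3 | ___[0]100__   read 0 → write 1, move 0, go to s0
s0 | ___[1]100__   read 1 → write _, move +1, go to s3
s3 | ____[1]00__   read 1 → write 1, move 0, go to s0
s0 | ____[1]00__   read 1 → write _, move +1, go to s3
s3 | _____[0]0__   read 0 → write 1, move 0, go to s0
s0 | _____[1]0__   read 1 → write _, move +1, go to s3
s3 | ______[0]__   read 0 → write 1, move 0, go to s0
s0 | ______[1]__   read 1 → write _, move +1, go to s3
s3 | _______[_]_   read _ → write 0, move +1, go to s0
s0 | _______0[_]
No transition is defined for (s0, _); M halts in state s0.

s0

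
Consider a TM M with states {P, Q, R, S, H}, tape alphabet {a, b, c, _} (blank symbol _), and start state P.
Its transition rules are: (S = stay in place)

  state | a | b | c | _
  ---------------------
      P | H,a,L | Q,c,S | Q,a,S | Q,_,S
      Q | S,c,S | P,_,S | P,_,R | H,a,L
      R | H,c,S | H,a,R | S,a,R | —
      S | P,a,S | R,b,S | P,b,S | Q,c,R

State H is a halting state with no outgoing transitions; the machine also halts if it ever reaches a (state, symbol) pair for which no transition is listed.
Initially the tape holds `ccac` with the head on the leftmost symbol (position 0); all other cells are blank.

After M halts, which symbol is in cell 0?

_

state=P head=0 tape=[c]cac   (P,c)→(Q,a,S)
state=Q head=0 tape=[a]cac   (Q,a)→(S,c,S)
state=S head=0 tape=[c]cac   (S,c)→(P,b,S)
state=P head=0 tape=[b]cac   (P,b)→(Q,c,S)
state=Q head=0 tape=[c]cac   (Q,c)→(P,_,R)
state=P head=1 tape=_[c]ac   (P,c)→(Q,a,S)
state=Q head=1 tape=_[a]ac   (Q,a)→(S,c,S)
state=S head=1 tape=_[c]ac   (S,c)→(P,b,S)
state=P head=1 tape=_[b]ac   (P,b)→(Q,c,S)
state=Q head=1 tape=_[c]ac   (Q,c)→(P,_,R)
state=P head=2 tape=__[a]c   (P,a)→(H,a,L)
state=H head=1 tape=_[_]ac
Cell 0 holds _ when M halts.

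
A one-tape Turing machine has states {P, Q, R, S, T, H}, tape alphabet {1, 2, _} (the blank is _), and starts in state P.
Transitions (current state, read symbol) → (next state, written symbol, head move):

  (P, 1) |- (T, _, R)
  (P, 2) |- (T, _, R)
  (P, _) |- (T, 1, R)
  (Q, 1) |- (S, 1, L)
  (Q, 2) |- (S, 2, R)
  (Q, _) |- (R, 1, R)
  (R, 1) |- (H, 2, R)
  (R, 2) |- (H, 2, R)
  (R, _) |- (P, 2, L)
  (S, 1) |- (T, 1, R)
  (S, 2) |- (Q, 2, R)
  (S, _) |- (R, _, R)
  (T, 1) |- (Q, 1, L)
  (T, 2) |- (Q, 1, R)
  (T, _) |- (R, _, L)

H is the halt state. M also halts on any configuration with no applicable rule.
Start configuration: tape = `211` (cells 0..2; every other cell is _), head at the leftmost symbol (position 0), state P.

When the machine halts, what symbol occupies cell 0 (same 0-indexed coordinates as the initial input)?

P | [2]11   read 2 → write _, move R, go to T
T | _[1]1   read 1 → write 1, move L, go to Q
Q | [_]11   read _ → write 1, move R, go to R
R | 1[1]1   read 1 → write 2, move R, go to H
H | 12[1]
Cell 0 holds 1 when M halts.

1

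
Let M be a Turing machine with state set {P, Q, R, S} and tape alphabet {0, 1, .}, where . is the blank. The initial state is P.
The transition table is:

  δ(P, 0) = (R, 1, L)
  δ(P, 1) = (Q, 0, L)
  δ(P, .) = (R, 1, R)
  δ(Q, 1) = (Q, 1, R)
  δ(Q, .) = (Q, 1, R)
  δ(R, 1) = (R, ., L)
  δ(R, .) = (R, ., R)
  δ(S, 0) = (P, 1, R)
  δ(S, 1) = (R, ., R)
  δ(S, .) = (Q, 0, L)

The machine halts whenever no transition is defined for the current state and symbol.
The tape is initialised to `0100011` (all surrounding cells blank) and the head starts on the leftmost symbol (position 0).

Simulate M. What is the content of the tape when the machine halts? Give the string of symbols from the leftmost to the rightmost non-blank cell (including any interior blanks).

00011

P | .[0]100011   read 0 → write 1, move L, go to R
R | [.]1100011   read . → write ., move R, go to R
R | .[1]100011   read 1 → write ., move L, go to R
R | [.].100011   read . → write ., move R, go to R
R | .[.]100011   read . → write ., move R, go to R
R | ..[1]00011   read 1 → write ., move L, go to R
R | .[.].00011   read . → write ., move R, go to R
R | ..[.]00011   read . → write ., move R, go to R
R | ...[0]0011
The non-blank tape span at halt is 00011.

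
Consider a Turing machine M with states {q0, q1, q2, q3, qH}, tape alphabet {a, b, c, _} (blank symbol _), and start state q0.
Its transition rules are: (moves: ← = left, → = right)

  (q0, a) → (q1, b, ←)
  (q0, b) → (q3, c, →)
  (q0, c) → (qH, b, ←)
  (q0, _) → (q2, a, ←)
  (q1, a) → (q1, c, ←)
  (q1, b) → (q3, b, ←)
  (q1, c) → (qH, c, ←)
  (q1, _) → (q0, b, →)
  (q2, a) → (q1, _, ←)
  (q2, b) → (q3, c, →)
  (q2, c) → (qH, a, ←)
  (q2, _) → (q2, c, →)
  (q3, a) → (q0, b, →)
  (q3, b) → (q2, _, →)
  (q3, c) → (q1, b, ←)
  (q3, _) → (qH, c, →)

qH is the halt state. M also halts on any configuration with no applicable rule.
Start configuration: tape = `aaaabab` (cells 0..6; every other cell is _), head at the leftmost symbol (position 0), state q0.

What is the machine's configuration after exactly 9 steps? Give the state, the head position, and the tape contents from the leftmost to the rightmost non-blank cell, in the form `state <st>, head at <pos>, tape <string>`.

state=q0 head=0 tape=__[a]aaabab   (q0,a)→(q1,b,←)
state=q1 head=-1 tape=_[_]baaabab   (q1,_)→(q0,b,→)
state=q0 head=0 tape=_b[b]aaabab   (q0,b)→(q3,c,→)
state=q3 head=1 tape=_bc[a]aabab   (q3,a)→(q0,b,→)
state=q0 head=2 tape=_bcb[a]abab   (q0,a)→(q1,b,←)
state=q1 head=1 tape=_bc[b]babab   (q1,b)→(q3,b,←)
state=q3 head=0 tape=_b[c]bbabab   (q3,c)→(q1,b,←)
state=q1 head=-1 tape=_[b]bbbabab   (q1,b)→(q3,b,←)
state=q3 head=-2 tape=[_]bbbbabab   (q3,_)→(qH,c,→)
state=qH head=-1 tape=c[b]bbbabab
After 9 steps: state qH, head at -1, tape cbbbbabab.

state qH, head at -1, tape cbbbbabab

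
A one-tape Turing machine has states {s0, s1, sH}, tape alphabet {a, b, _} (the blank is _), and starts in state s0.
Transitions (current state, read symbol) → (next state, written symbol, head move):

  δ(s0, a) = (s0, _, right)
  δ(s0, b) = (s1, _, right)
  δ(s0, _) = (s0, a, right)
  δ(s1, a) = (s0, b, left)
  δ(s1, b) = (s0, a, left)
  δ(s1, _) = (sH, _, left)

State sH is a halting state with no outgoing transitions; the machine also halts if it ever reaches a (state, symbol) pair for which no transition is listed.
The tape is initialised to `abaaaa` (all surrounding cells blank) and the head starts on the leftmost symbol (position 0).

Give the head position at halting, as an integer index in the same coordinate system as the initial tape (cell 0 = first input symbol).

state=s0 head=0 tape=[a]baaaa_   (s0,a)→(s0,_,right)
state=s0 head=1 tape=_[b]aaaa_   (s0,b)→(s1,_,right)
state=s1 head=2 tape=__[a]aaa_   (s1,a)→(s0,b,left)
state=s0 head=1 tape=_[_]baaa_   (s0,_)→(s0,a,right)
state=s0 head=2 tape=_a[b]aaa_   (s0,b)→(s1,_,right)
state=s1 head=3 tape=_a_[a]aa_   (s1,a)→(s0,b,left)
state=s0 head=2 tape=_a[_]baa_   (s0,_)→(s0,a,right)
state=s0 head=3 tape=_aa[b]aa_   (s0,b)→(s1,_,right)
state=s1 head=4 tape=_aa_[a]a_   (s1,a)→(s0,b,left)
state=s0 head=3 tape=_aa[_]ba_   (s0,_)→(s0,a,right)
state=s0 head=4 tape=_aaa[b]a_   (s0,b)→(s1,_,right)
state=s1 head=5 tape=_aaa_[a]_   (s1,a)→(s0,b,left)
state=s0 head=4 tape=_aaa[_]b_   (s0,_)→(s0,a,right)
state=s0 head=5 tape=_aaaa[b]_   (s0,b)→(s1,_,right)
state=s1 head=6 tape=_aaaa_[_]   (s1,_)→(sH,_,left)
state=sH head=5 tape=_aaaa[_]_
At halt the head is at cell 5.

5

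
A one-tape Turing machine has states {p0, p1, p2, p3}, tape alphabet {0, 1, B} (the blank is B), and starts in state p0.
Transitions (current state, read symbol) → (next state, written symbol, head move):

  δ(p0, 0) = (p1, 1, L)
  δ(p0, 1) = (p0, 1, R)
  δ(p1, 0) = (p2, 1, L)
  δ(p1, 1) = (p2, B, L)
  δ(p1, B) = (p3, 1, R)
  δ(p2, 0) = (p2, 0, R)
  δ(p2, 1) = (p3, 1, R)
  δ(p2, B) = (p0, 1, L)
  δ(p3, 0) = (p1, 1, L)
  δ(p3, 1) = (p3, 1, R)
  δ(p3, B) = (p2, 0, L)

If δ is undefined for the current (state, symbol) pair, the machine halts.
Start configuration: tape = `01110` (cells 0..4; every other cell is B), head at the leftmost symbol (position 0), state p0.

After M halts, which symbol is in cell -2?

p0 | BBB[0]1110   read 0 → write 1, move L, go to p1
p1 | BB[B]11110   read B → write 1, move R, go to p3
p3 | BB1[1]1110   read 1 → write 1, move R, go to p3
p3 | BB11[1]110   read 1 → write 1, move R, go to p3
p3 | BB111[1]10   read 1 → write 1, move R, go to p3
p3 | BB1111[1]0   read 1 → write 1, move R, go to p3
p3 | BB11111[0]   read 0 → write 1, move L, go to p1
p1 | BB1111[1]1   read 1 → write B, move L, go to p2
p2 | BB111[1]B1   read 1 → write 1, move R, go to p3
p3 | BB1111[B]1   read B → write 0, move L, go to p2
p2 | BB111[1]01   read 1 → write 1, move R, go to p3
p3 | BB1111[0]1   read 0 → write 1, move L, go to p1
p1 | BB111[1]11   read 1 → write B, move L, go to p2
p2 | BB11[1]B11   read 1 → write 1, move R, go to p3
p3 | BB111[B]11   read B → write 0, move L, go to p2
p2 | BB11[1]011   read 1 → write 1, move R, go to p3
p3 | BB111[0]11   read 0 → write 1, move L, go to p1
p1 | BB11[1]111   read 1 → write B, move L, go to p2
p2 | BB1[1]B111   read 1 → write 1, move R, go to p3
p3 | BB11[B]111   read B → write 0, move L, go to p2
p2 | BB1[1]0111   read 1 → write 1, move R, go to p3
p3 | BB11[0]111   read 0 → write 1, move L, go to p1
p1 | BB1[1]1111   read 1 → write B, move L, go to p2
p2 | BB[1]B1111   read 1 → write 1, move R, go to p3
p3 | BB1[B]1111   read B → write 0, move L, go to p2
p2 | BB[1]01111   read 1 → write 1, move R, go to p3
p3 | BB1[0]1111   read 0 → write 1, move L, go to p1
p1 | BB[1]11111   read 1 → write B, move L, go to p2
p2 | B[B]B11111   read B → write 1, move L, go to p0
p0 | [B]1B11111
Cell -2 holds 1 when M halts.

1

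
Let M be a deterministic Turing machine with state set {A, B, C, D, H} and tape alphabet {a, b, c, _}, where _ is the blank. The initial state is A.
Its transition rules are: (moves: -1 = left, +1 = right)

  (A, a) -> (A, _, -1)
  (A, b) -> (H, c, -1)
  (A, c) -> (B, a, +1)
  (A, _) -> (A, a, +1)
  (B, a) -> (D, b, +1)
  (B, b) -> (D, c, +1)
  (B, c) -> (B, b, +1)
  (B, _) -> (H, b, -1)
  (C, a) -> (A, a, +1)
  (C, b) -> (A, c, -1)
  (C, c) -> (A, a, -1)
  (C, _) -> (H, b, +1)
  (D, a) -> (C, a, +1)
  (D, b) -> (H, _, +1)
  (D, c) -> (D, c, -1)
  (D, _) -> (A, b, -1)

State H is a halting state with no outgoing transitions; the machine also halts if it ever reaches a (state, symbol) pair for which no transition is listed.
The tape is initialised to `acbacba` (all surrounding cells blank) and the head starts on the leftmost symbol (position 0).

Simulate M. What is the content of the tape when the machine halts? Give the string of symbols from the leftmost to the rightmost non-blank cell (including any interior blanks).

state=A head=0 tape=_[a]cbacba   (A,a)→(A,_,-1)
state=A head=-1 tape=[_]_cbacba   (A,_)→(A,a,+1)
state=A head=0 tape=a[_]cbacba   (A,_)→(A,a,+1)
state=A head=1 tape=aa[c]bacba   (A,c)→(B,a,+1)
state=B head=2 tape=aaa[b]acba   (B,b)→(D,c,+1)
state=D head=3 tape=aaac[a]cba   (D,a)→(C,a,+1)
state=C head=4 tape=aaaca[c]ba   (C,c)→(A,a,-1)
state=A head=3 tape=aaac[a]aba   (A,a)→(A,_,-1)
state=A head=2 tape=aaa[c]_aba   (A,c)→(B,a,+1)
state=B head=3 tape=aaaa[_]aba   (B,_)→(H,b,-1)
state=H head=2 tape=aaa[a]baba
The non-blank tape span at halt is aaaababa.

aaaababa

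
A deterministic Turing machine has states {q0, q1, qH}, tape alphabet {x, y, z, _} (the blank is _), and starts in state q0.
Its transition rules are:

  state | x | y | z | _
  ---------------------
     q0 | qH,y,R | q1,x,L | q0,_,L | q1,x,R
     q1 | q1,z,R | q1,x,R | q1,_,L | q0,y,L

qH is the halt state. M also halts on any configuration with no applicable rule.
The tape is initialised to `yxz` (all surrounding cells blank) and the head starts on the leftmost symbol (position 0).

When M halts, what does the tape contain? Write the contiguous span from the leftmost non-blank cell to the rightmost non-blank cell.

y_y

state=q0 head=0 tape=__[y]xz   (q0,y)→(q1,x,L)
state=q1 head=-1 tape=_[_]xxz   (q1,_)→(q0,y,L)
state=q0 head=-2 tape=[_]yxxz   (q0,_)→(q1,x,R)
state=q1 head=-1 tape=x[y]xxz   (q1,y)→(q1,x,R)
state=q1 head=0 tape=xx[x]xz   (q1,x)→(q1,z,R)
state=q1 head=1 tape=xxz[x]z   (q1,x)→(q1,z,R)
state=q1 head=2 tape=xxzz[z]   (q1,z)→(q1,_,L)
state=q1 head=1 tape=xxz[z]_   (q1,z)→(q1,_,L)
state=q1 head=0 tape=xx[z]__   (q1,z)→(q1,_,L)
state=q1 head=-1 tape=x[x]___   (q1,x)→(q1,z,R)
state=q1 head=0 tape=xz[_]__   (q1,_)→(q0,y,L)
state=q0 head=-1 tape=x[z]y__   (q0,z)→(q0,_,L)
state=q0 head=-2 tape=[x]_y__   (q0,x)→(qH,y,R)
state=qH head=-1 tape=y[_]y__
The non-blank tape span at halt is y_y.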